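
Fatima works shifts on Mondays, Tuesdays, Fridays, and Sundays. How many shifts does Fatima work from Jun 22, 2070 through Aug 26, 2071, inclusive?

247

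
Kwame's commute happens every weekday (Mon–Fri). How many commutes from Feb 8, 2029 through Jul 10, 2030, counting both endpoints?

Feb 8, 2029 is a Thursday.
From Feb 8, 2029 to Jul 10, 2030 is 518 days inclusive.
518 = 7 × 74, so the span is exactly 74 full weeks.
Each full week contributes 5 weekdays (Mon–Fri): 74 × 5 = 370.
Total: 370.

370 weekdays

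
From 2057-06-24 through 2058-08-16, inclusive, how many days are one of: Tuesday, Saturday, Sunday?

179

2057-06-24 is a Sunday.
The range spans 419 days (inclusive of both endpoints).
419 = 7 × 59 + 6, so there are 59 full weeks plus 6 extra days.
Each full week contributes 3 days from the set (Tue, Sat, Sun): 59 × 3 = 177.
The 6 extra days are Sun, Mon, Tue, Wed, Thu, Fri — 2 of them qualify.
Total: 177 + 2 = 179.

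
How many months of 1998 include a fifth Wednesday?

A month has five Wednesdays exactly when Wednesday falls within its first (length − 28) days.
Jan: 31 days, starts Thu → 5 of Thu, Fri, Sat
Feb: 28 days, starts Sun → 5 of (none)
Mar: 31 days, starts Sun → 5 of Sun, Mon, Tue
Apr: 30 days, starts Wed → 5 of Wed, Thu ✓
May: 31 days, starts Fri → 5 of Fri, Sat, Sun
Jun: 30 days, starts Mon → 5 of Mon, Tue
Jul: 31 days, starts Wed → 5 of Wed, Thu, Fri ✓
Aug: 31 days, starts Sat → 5 of Sat, Sun, Mon
Sep: 30 days, starts Tue → 5 of Tue, Wed ✓
Oct: 31 days, starts Thu → 5 of Thu, Fri, Sat
Nov: 30 days, starts Sun → 5 of Sun, Mon
Dec: 31 days, starts Tue → 5 of Tue, Wed, Thu ✓
Months with five Wednesdays: Apr, Jul, Sep, Dec.

4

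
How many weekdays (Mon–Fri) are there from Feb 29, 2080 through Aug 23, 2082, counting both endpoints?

Feb 29, 2080 is a Thursday.
That's 907 days from start to end, counting both.
907 = 7 × 129 + 4, so there are 129 full weeks plus 4 extra days.
Each full week contributes 5 weekdays (Mon–Fri): 129 × 5 = 645.
The 4 extra days are Thu, Fri, Sat, Sun — 2 of them qualify.
Total: 645 + 2 = 647.

647 weekdays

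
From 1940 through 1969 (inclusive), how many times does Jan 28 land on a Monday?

4

Day of week of January 28 in each year:
1940: Sun, 1941: Tue, 1942: Wed, 1943: Thu, 1944: Fri, 1945: Sun, 1946: Mon ✓, 1947: Tue, 1948: Wed, 1949: Fri, 1950: Sat, 1951: Sun, 1952: Mon ✓, 1953: Wed, 1954: Thu, 1955: Fri, 1956: Sat, 1957: Mon ✓, 1958: Tue, 1959: Wed, 1960: Thu, 1961: Sat, 1962: Sun, 1963: Mon ✓, 1964: Tue, 1965: Thu, 1966: Fri, 1967: Sat, 1968: Sun, 1969: Tue
Mondays: 1946, 1952, 1957, 1963.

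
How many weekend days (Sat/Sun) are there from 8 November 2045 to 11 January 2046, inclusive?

18

8 November 2045 is a Wednesday.
From 8 November 2045 to 11 January 2046 is 65 days inclusive.
65 = 7 × 9 + 2, so there are 9 full weeks plus 2 extra days.
Each full week contributes 2 weekend days (Sat, Sun): 9 × 2 = 18.
The 2 extra days are Wed, Thu — none qualify.
Total: 18 + 0 = 18.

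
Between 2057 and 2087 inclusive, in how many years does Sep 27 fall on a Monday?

Day of week of September 27 in each year:
2057: Thu, 2058: Fri, 2059: Sat, 2060: Mon ✓, 2061: Tue, 2062: Wed, 2063: Thu, 2064: Sat, 2065: Sun, 2066: Mon ✓, 2067: Tue, 2068: Thu, 2069: Fri, 2070: Sat, 2071: Sun, 2072: Tue, 2073: Wed, 2074: Thu, 2075: Fri, 2076: Sun, 2077: Mon ✓, 2078: Tue, 2079: Wed, 2080: Fri, 2081: Sat, 2082: Sun, 2083: Mon ✓, 2084: Wed, 2085: Thu, 2086: Fri, 2087: Sat
Mondays: 2060, 2066, 2077, 2083.

4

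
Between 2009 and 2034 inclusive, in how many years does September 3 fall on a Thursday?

Day of week of September 3 in each year:
2009: Thu ✓, 2010: Fri, 2011: Sat, 2012: Mon, 2013: Tue, 2014: Wed, 2015: Thu ✓, 2016: Sat, 2017: Sun, 2018: Mon, 2019: Tue, 2020: Thu ✓, 2021: Fri, 2022: Sat, 2023: Sun, 2024: Tue, 2025: Wed, 2026: Thu ✓, 2027: Fri, 2028: Sun, 2029: Mon, 2030: Tue, 2031: Wed, 2032: Fri, 2033: Sat, 2034: Sun
Thursdays: 2009, 2015, 2020, 2026.

4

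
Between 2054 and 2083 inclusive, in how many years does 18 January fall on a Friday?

Day of week of January 18 in each year:
2054: Sun, 2055: Mon, 2056: Tue, 2057: Thu, 2058: Fri ✓, 2059: Sat, 2060: Sun, 2061: Tue, 2062: Wed, 2063: Thu, 2064: Fri ✓, 2065: Sun, 2066: Mon, 2067: Tue, 2068: Wed, 2069: Fri ✓, 2070: Sat, 2071: Sun, 2072: Mon, 2073: Wed, 2074: Thu, 2075: Fri ✓, 2076: Sat, 2077: Mon, 2078: Tue, 2079: Wed, 2080: Thu, 2081: Sat, 2082: Sun, 2083: Mon
Fridays: 2058, 2064, 2069, 2075.

4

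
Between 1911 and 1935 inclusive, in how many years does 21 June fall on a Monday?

3

Day of week of June 21 in each year:
1911: Wed, 1912: Fri, 1913: Sat, 1914: Sun, 1915: Mon ✓, 1916: Wed, 1917: Thu, 1918: Fri, 1919: Sat, 1920: Mon ✓, 1921: Tue, 1922: Wed, 1923: Thu, 1924: Sat, 1925: Sun, 1926: Mon ✓, 1927: Tue, 1928: Thu, 1929: Fri, 1930: Sat, 1931: Sun, 1932: Tue, 1933: Wed, 1934: Thu, 1935: Fri
Mondays: 1915, 1920, 1926.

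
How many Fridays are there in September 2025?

1 September 2025 is a Monday.
From 1 September 2025 to 30 September 2025 is 30 days inclusive.
30 = 7 × 4 + 2, so there are 4 full weeks plus 2 extra days.
Each full week contributes one Friday: 4 so far.
The 2 extra days are Monday, Tuesday — none qualify.
Total: 4 + 0 = 4.

4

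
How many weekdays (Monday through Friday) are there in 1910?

1 January 1910 is a Saturday.
From 1 January 1910 to 31 December 1910 is 365 days inclusive.
365 = 7 × 52 + 1, so there are 52 full weeks plus 1 extra day.
Each full week contributes 5 weekdays (Mon–Fri): 52 × 5 = 260.
The 1 extra day is Sat — none qualify.
Total: 260 + 0 = 260.

260 weekdays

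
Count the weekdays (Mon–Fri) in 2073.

2073-01-01 is a Sunday.
From 2073-01-01 to 2073-12-31 is 365 days inclusive.
365 = 7 × 52 + 1, so there are 52 full weeks plus 1 extra day.
Each full week contributes 5 weekdays (Mon–Fri): 52 × 5 = 260.
The 1 extra day is Sun — none qualify.
Total: 260 + 0 = 260.

260 weekdays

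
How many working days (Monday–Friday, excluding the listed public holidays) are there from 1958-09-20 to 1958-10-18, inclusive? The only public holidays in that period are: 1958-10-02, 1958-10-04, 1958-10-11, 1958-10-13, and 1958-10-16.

1958-09-20 is a Saturday.
That's 29 days from start to end, counting both.
29 = 7 × 4 + 1, so there are 4 full weeks plus 1 extra day.
Each full week contributes 5 weekdays (Mon–Fri): 4 × 5 = 20.
The 1 extra day is Saturday — none qualify.
Total: 20 + 0 = 20.
Holidays: 1958-10-02 (Thu); 1958-10-04 (Sat); 1958-10-11 (Sat); 1958-10-13 (Mon); 1958-10-16 (Thu).
3 of the 5 holidays fall on weekdays; the rest are weekends and were already excluded.
Business days: 20 − 3 = 17.

17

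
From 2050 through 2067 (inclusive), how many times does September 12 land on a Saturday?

2

Day of week of September 12 in each year:
2050: Mon, 2051: Tue, 2052: Thu, 2053: Fri, 2054: Sat ✓, 2055: Sun, 2056: Tue, 2057: Wed, 2058: Thu, 2059: Fri, 2060: Sun, 2061: Mon, 2062: Tue, 2063: Wed, 2064: Fri, 2065: Sat ✓, 2066: Sun, 2067: Mon
Saturdays: 2054, 2065.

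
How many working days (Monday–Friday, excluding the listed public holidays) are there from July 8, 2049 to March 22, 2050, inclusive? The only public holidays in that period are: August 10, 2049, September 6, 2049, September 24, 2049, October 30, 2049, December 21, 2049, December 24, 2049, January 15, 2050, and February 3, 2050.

July 8, 2049 is a Thursday.
The range spans 258 days (inclusive of both endpoints).
258 = 7 × 36 + 6, so there are 36 full weeks plus 6 extra days.
Each full week contributes 5 weekdays (Mon–Fri): 36 × 5 = 180.
The 6 extra days are Thursday, Friday, Saturday, Sunday, Monday, Tuesday — 4 of them qualify.
Total: 180 + 4 = 184.
Holidays: August 10, 2049 (Tue); September 6, 2049 (Mon); September 24, 2049 (Fri); October 30, 2049 (Sat); December 21, 2049 (Tue); December 24, 2049 (Fri); January 15, 2050 (Sat); February 3, 2050 (Thu).
6 of the 8 holidays fall on weekdays; the rest are weekends and were already excluded.
Business days: 184 − 6 = 178.

178 working days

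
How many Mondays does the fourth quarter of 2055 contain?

2055-10-01 is a Friday.
The range spans 92 days (inclusive of both endpoints).
92 = 7 × 13 + 1, so there are 13 full weeks plus 1 extra day.
Each full week contributes one Monday: 13 so far.
The 1 extra day is Friday — none qualify.
Total: 13 + 0 = 13.

13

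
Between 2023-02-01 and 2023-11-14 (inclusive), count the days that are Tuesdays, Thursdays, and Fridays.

123

2023-02-01 is a Wednesday.
From 2023-02-01 to 2023-11-14 is 287 days inclusive.
287 = 7 × 41, so the span is exactly 41 full weeks.
Each full week contributes 3 days from the set (Tue, Thu, Fri): 41 × 3 = 123.
Total: 123.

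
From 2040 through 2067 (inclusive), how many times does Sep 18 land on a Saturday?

4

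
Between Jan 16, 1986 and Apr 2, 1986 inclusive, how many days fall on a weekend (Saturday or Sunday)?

22

Jan 16, 1986 is a Thursday.
That's 77 days from start to end, counting both.
77 = 7 × 11, so the span is exactly 11 full weeks.
Each full week contributes 2 weekend days (Sat, Sun): 11 × 2 = 22.
Total: 22.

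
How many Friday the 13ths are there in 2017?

The 13th falls on a Friday when the month's 13th has weekday Fri.
Jan 13 is Fri ✓; Feb 13 is Mon; Mar 13 is Mon; Apr 13 is Thu; May 13 is Sat; Jun 13 is Tue; Jul 13 is Thu; Aug 13 is Sun; Sep 13 is Wed; Oct 13 is Fri ✓; Nov 13 is Mon; Dec 13 is Wed.
Friday the 13ths: Jan, Oct.

2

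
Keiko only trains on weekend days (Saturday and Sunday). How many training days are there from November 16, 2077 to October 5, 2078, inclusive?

92

November 16, 2077 is a Tuesday.
That's 324 days from start to end, counting both.
324 = 7 × 46 + 2, so there are 46 full weeks plus 2 extra days.
Each full week contributes 2 weekend days (Sat, Sun): 46 × 2 = 92.
The 2 extra days are Tue, Wed — none qualify.
Total: 92 + 0 = 92.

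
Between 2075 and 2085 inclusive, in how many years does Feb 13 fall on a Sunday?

Day of week of February 13 in each year:
2075: Wed, 2076: Thu, 2077: Sat, 2078: Sun ✓, 2079: Mon, 2080: Tue, 2081: Thu, 2082: Fri, 2083: Sat, 2084: Sun ✓, 2085: Tue
Sundays: 2078, 2084.

2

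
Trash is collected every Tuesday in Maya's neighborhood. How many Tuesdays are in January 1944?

1944-01-01 is a Saturday.
From 1944-01-01 to 1944-01-31 is 31 days inclusive.
31 = 7 × 4 + 3, so there are 4 full weeks plus 3 extra days.
Each full week contributes one Tuesday: 4 so far.
The 3 extra days are Saturday, Sunday, Monday — none qualify.
Total: 4 + 0 = 4.

4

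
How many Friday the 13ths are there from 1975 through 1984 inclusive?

17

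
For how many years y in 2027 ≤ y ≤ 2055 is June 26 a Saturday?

Day of week of June 26 in each year:
2027: Sat ✓, 2028: Mon, 2029: Tue, 2030: Wed, 2031: Thu, 2032: Sat ✓, 2033: Sun, 2034: Mon, 2035: Tue, 2036: Thu, 2037: Fri, 2038: Sat ✓, 2039: Sun, 2040: Tue, 2041: Wed, 2042: Thu, 2043: Fri, 2044: Sun, 2045: Mon, 2046: Tue, 2047: Wed, 2048: Fri, 2049: Sat ✓, 2050: Sun, 2051: Mon, 2052: Wed, 2053: Thu, 2054: Fri, 2055: Sat ✓
Saturdays: 2027, 2032, 2038, 2049, 2055.

5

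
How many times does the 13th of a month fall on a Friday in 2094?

The 13th falls on a Friday when the month's 13th has weekday Fri.
Jan 13 is Wed; Feb 13 is Sat; Mar 13 is Sat; Apr 13 is Tue; May 13 is Thu; Jun 13 is Sun; Jul 13 is Tue; Aug 13 is Fri ✓; Sep 13 is Mon; Oct 13 is Wed; Nov 13 is Sat; Dec 13 is Mon.
Friday the 13ths: Aug.

1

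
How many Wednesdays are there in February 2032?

Feb 1, 2032 is a Sunday.
That's 29 days from start to end, counting both.
29 = 7 × 4 + 1, so there are 4 full weeks plus 1 extra day.
Each full week contributes one Wednesday: 4 so far.
The 1 extra day is Sunday — none qualify.
Total: 4 + 0 = 4.

4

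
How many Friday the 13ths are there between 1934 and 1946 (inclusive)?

Friday-the-13ths by year:
1934: Apr, Jul
1935: Sep, Dec
1936: Mar, Nov
1937: Aug
1938: May
1939: Jan, Oct
1940: Sep, Dec
1941: Jun
1942: Feb, Mar, Nov
1943: Aug
1944: Oct
1945: Apr, Jul
1946: Sep, Dec

22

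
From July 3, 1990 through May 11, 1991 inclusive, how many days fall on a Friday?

July 3, 1990 is a Tuesday.
From July 3, 1990 to May 11, 1991 is 313 days inclusive.
313 = 7 × 44 + 5, so there are 44 full weeks plus 5 extra days.
Each full week contributes one Friday: 44 so far.
The 5 extra days are Tue, Wed, Thu, Fri, Sat — 1 of them qualifies.
Total: 44 + 1 = 45.

45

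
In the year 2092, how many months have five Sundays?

A month has five Sundays exactly when Sunday falls within its first (length − 28) days.
Jan: 31 days, starts Tue → 5 of Tue, Wed, Thu
Feb: 29 days, starts Fri → 5 of Fri
Mar: 31 days, starts Sat → 5 of Sat, Sun, Mon ✓
Apr: 30 days, starts Tue → 5 of Tue, Wed
May: 31 days, starts Thu → 5 of Thu, Fri, Sat
Jun: 30 days, starts Sun → 5 of Sun, Mon ✓
Jul: 31 days, starts Tue → 5 of Tue, Wed, Thu
Aug: 31 days, starts Fri → 5 of Fri, Sat, Sun ✓
Sep: 30 days, starts Mon → 5 of Mon, Tue
Oct: 31 days, starts Wed → 5 of Wed, Thu, Fri
Nov: 30 days, starts Sat → 5 of Sat, Sun ✓
Dec: 31 days, starts Mon → 5 of Mon, Tue, Wed
Months with five Sundays: Mar, Jun, Aug, Nov.

4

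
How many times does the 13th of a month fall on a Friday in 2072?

1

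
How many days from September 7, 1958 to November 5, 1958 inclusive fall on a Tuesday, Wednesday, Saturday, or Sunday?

35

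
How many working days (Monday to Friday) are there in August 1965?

Aug 1, 1965 is a Sunday.
That's 31 days from start to end, counting both.
31 = 7 × 4 + 3, so there are 4 full weeks plus 3 extra days.
Each full week contributes 5 weekdays (Mon–Fri): 4 × 5 = 20.
The 3 extra days are Sunday, Monday, Tuesday — 2 of them qualify.
Total: 20 + 2 = 22.

22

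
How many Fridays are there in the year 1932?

January 1, 1932 is a Friday.
That's 366 days from start to end, counting both.
366 = 7 × 52 + 2, so there are 52 full weeks plus 2 extra days.
Each full week contributes one Friday: 52 so far.
The 2 extra days are Fri, Sat — 1 of them qualifies.
Total: 52 + 1 = 53.

53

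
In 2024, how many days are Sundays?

52

Jan 1, 2024 is a Monday.
The range spans 366 days (inclusive of both endpoints).
366 = 7 × 52 + 2, so there are 52 full weeks plus 2 extra days.
Each full week contributes one Sunday: 52 so far.
The 2 extra days are Mon, Tue — none qualify.
Total: 52 + 0 = 52.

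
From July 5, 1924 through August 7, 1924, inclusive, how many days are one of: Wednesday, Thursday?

10

July 5, 1924 is a Saturday.
The range spans 34 days (inclusive of both endpoints).
34 = 7 × 4 + 6, so there are 4 full weeks plus 6 extra days.
Each full week contributes 2 days from the set (Wed, Thu): 4 × 2 = 8.
The 6 extra days are Sat, Sun, Mon, Tue, Wed, Thu — 2 of them qualify.
Total: 8 + 2 = 10.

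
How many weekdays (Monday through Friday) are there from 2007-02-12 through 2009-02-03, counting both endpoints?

2007-02-12 is a Monday.
From 2007-02-12 to 2009-02-03 is 723 days inclusive.
723 = 7 × 103 + 2, so there are 103 full weeks plus 2 extra days.
Each full week contributes 5 weekdays (Mon–Fri): 103 × 5 = 515.
The 2 extra days are Mon, Tue — 2 of them qualify.
Total: 515 + 2 = 517.

517 weekdays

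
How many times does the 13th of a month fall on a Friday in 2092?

1

The 13th falls on a Friday when the month's 13th has weekday Fri.
Jan 13 is Sun; Feb 13 is Wed; Mar 13 is Thu; Apr 13 is Sun; May 13 is Tue; Jun 13 is Fri ✓; Jul 13 is Sun; Aug 13 is Wed; Sep 13 is Sat; Oct 13 is Mon; Nov 13 is Thu; Dec 13 is Sat.
Friday the 13ths: Jun.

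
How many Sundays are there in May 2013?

4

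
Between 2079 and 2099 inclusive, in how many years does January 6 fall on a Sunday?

3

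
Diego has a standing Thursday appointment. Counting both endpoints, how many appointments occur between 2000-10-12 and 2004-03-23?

2000-10-12 is a Thursday.
The range spans 1259 days (inclusive of both endpoints).
1259 = 7 × 179 + 6, so there are 179 full weeks plus 6 extra days.
Each full week contributes one Thursday: 179 so far.
The 6 extra days are Thu, Fri, Sat, Sun, Mon, Tue — 1 of them qualifies.
Total: 179 + 1 = 180.

180 Thursdays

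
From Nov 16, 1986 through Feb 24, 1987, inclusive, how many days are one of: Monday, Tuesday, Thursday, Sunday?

Nov 16, 1986 is a Sunday.
That's 101 days from start to end, counting both.
101 = 7 × 14 + 3, so there are 14 full weeks plus 3 extra days.
Each full week contributes 4 days from the set (Mon, Tue, Thu, Sun): 14 × 4 = 56.
The 3 extra days are Sunday, Monday, Tuesday — 3 of them qualify.
Total: 56 + 3 = 59.

59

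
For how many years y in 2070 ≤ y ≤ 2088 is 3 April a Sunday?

Day of week of April 3 in each year:
2070: Thu, 2071: Fri, 2072: Sun ✓, 2073: Mon, 2074: Tue, 2075: Wed, 2076: Fri, 2077: Sat, 2078: Sun ✓, 2079: Mon, 2080: Wed, 2081: Thu, 2082: Fri, 2083: Sat, 2084: Mon, 2085: Tue, 2086: Wed, 2087: Thu, 2088: Sat
Sundays: 2072, 2078.

2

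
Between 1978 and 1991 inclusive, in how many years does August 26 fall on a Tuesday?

Day of week of August 26 in each year:
1978: Sat, 1979: Sun, 1980: Tue ✓, 1981: Wed, 1982: Thu, 1983: Fri, 1984: Sun, 1985: Mon, 1986: Tue ✓, 1987: Wed, 1988: Fri, 1989: Sat, 1990: Sun, 1991: Mon
Tuesdays: 1980, 1986.

2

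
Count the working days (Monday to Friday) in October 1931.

1931-10-01 is a Thursday.
From 1931-10-01 to 1931-10-31 is 31 days inclusive.
31 = 7 × 4 + 3, so there are 4 full weeks plus 3 extra days.
Each full week contributes 5 weekdays (Mon–Fri): 4 × 5 = 20.
The 3 extra days are Thursday, Friday, Saturday — 2 of them qualify.
Total: 20 + 2 = 22.

22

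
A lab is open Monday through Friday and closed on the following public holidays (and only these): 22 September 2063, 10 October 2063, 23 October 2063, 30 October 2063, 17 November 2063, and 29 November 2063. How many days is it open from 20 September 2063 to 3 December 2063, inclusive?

49

20 September 2063 is a Thursday.
From 20 September 2063 to 3 December 2063 is 75 days inclusive.
75 = 7 × 10 + 5, so there are 10 full weeks plus 5 extra days.
Each full week contributes 5 weekdays (Mon–Fri): 10 × 5 = 50.
The 5 extra days are Thu, Fri, Sat, Sun, Mon — 3 of them qualify.
Total: 50 + 3 = 53.
Holidays: 22 September 2063 (Sat); 10 October 2063 (Wed); 23 October 2063 (Tue); 30 October 2063 (Tue); 17 November 2063 (Sat); 29 November 2063 (Thu).
4 of the 6 holidays fall on weekdays; the rest are weekends and were already excluded.
Business days: 53 − 4 = 49.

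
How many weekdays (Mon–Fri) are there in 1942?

1 January 1942 is a Thursday.
That's 365 days from start to end, counting both.
365 = 7 × 52 + 1, so there are 52 full weeks plus 1 extra day.
Each full week contributes 5 weekdays (Mon–Fri): 52 × 5 = 260.
The 1 extra day is Thu — 1 of them qualifies.
Total: 260 + 1 = 261.

261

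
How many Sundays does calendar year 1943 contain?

1943-01-01 is a Friday.
That's 365 days from start to end, counting both.
365 = 7 × 52 + 1, so there are 52 full weeks plus 1 extra day.
Each full week contributes one Sunday: 52 so far.
The 1 extra day is Fri — none qualify.
Total: 52 + 0 = 52.

52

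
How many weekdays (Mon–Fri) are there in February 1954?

20

February 1, 1954 is a Monday.
That's 28 days from start to end, counting both.
28 = 7 × 4, so the span is exactly 4 full weeks.
Each full week contributes 5 weekdays (Mon–Fri): 4 × 5 = 20.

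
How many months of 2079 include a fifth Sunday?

5

A month has five Sundays exactly when Sunday falls within its first (length − 28) days.
Jan: 31 days, starts Sun → 5 of Sun, Mon, Tue ✓
Feb: 28 days, starts Wed → 5 of (none)
Mar: 31 days, starts Wed → 5 of Wed, Thu, Fri
Apr: 30 days, starts Sat → 5 of Sat, Sun ✓
May: 31 days, starts Mon → 5 of Mon, Tue, Wed
Jun: 30 days, starts Thu → 5 of Thu, Fri
Jul: 31 days, starts Sat → 5 of Sat, Sun, Mon ✓
Aug: 31 days, starts Tue → 5 of Tue, Wed, Thu
Sep: 30 days, starts Fri → 5 of Fri, Sat
Oct: 31 days, starts Sun → 5 of Sun, Mon, Tue ✓
Nov: 30 days, starts Wed → 5 of Wed, Thu
Dec: 31 days, starts Fri → 5 of Fri, Sat, Sun ✓
Months with five Sundays: Jan, Apr, Jul, Oct, Dec.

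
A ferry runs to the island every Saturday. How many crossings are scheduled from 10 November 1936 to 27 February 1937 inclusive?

10 November 1936 is a Tuesday.
The range spans 110 days (inclusive of both endpoints).
110 = 7 × 15 + 5, so there are 15 full weeks plus 5 extra days.
Each full week contributes one Saturday: 15 so far.
The 5 extra days are Tuesday, Wednesday, Thursday, Friday, Saturday — 1 of them qualifies.
Total: 15 + 1 = 16.

16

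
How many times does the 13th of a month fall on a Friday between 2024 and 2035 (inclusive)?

Friday-the-13ths by year:
2024: Sep, Dec
2025: Jun
2026: Feb, Mar, Nov
2027: Aug
2028: Oct
2029: Apr, Jul
2030: Sep, Dec
2031: Jun
2032: Feb, Aug
2033: May
2034: Jan, Oct
2035: Apr, Jul

20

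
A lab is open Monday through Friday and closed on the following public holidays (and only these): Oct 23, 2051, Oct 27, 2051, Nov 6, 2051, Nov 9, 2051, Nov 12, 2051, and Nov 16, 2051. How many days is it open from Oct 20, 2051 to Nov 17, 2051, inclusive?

Oct 20, 2051 is a Friday.
The range spans 29 days (inclusive of both endpoints).
29 = 7 × 4 + 1, so there are 4 full weeks plus 1 extra day.
Each full week contributes 5 weekdays (Mon–Fri): 4 × 5 = 20.
The 1 extra day is Friday — 1 of them qualifies.
Total: 20 + 1 = 21.
Holidays: Oct 23, 2051 (Mon); Oct 27, 2051 (Fri); Nov 6, 2051 (Mon); Nov 9, 2051 (Thu); Nov 12, 2051 (Sun); Nov 16, 2051 (Thu).
5 of the 6 holidays fall on weekdays; the rest are weekends and were already excluded.
Business days: 21 − 5 = 16.

16 business days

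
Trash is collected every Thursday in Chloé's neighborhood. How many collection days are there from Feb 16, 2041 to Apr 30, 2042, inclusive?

Feb 16, 2041 is a Saturday.
From Feb 16, 2041 to Apr 30, 2042 is 439 days inclusive.
439 = 7 × 62 + 5, so there are 62 full weeks plus 5 extra days.
Each full week contributes one Thursday: 62 so far.
The 5 extra days are Saturday, Sunday, Monday, Tuesday, Wednesday — none qualify.
Total: 62 + 0 = 62.

62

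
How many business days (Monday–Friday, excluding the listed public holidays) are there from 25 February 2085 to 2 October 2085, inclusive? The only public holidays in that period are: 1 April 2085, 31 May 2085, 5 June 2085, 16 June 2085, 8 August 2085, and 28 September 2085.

25 February 2085 is a Sunday.
That's 220 days from start to end, counting both.
220 = 7 × 31 + 3, so there are 31 full weeks plus 3 extra days.
Each full week contributes 5 weekdays (Mon–Fri): 31 × 5 = 155.
The 3 extra days are Sun, Mon, Tue — 2 of them qualify.
Total: 155 + 2 = 157.
Holidays: 1 April 2085 (Sun); 31 May 2085 (Thu); 5 June 2085 (Tue); 16 June 2085 (Sat); 8 August 2085 (Wed); 28 September 2085 (Fri).
4 of the 6 holidays fall on weekdays; the rest are weekends and were already excluded.
Business days: 157 − 4 = 153.

153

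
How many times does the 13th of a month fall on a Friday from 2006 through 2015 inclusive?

19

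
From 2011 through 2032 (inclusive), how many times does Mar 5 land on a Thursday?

Day of week of March 5 in each year:
2011: Sat, 2012: Mon, 2013: Tue, 2014: Wed, 2015: Thu ✓, 2016: Sat, 2017: Sun, 2018: Mon, 2019: Tue, 2020: Thu ✓, 2021: Fri, 2022: Sat, 2023: Sun, 2024: Tue, 2025: Wed, 2026: Thu ✓, 2027: Fri, 2028: Sun, 2029: Mon, 2030: Tue, 2031: Wed, 2032: Fri
Thursdays: 2015, 2020, 2026.

3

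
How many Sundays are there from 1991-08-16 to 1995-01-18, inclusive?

179 Sundays

1991-08-16 is a Friday.
From 1991-08-16 to 1995-01-18 is 1252 days inclusive.
1252 = 7 × 178 + 6, so there are 178 full weeks plus 6 extra days.
Each full week contributes one Sunday: 178 so far.
The 6 extra days are Friday, Saturday, Sunday, Monday, Tuesday, Wednesday — 1 of them qualifies.
Total: 178 + 1 = 179.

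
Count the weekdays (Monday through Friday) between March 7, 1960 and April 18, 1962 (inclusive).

553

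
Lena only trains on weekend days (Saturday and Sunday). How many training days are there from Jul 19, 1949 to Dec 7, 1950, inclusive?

144

Jul 19, 1949 is a Tuesday.
From Jul 19, 1949 to Dec 7, 1950 is 507 days inclusive.
507 = 7 × 72 + 3, so there are 72 full weeks plus 3 extra days.
Each full week contributes 2 weekend days (Sat, Sun): 72 × 2 = 144.
The 3 extra days are Tue, Wed, Thu — none qualify.
Total: 144 + 0 = 144.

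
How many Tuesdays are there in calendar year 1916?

52

January 1, 1916 is a Saturday.
The range spans 366 days (inclusive of both endpoints).
366 = 7 × 52 + 2, so there are 52 full weeks plus 2 extra days.
Each full week contributes one Tuesday: 52 so far.
The 2 extra days are Saturday, Sunday — none qualify.
Total: 52 + 0 = 52.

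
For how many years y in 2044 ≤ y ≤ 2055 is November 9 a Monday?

Day of week of November 9 in each year:
2044: Wed, 2045: Thu, 2046: Fri, 2047: Sat, 2048: Mon ✓, 2049: Tue, 2050: Wed, 2051: Thu, 2052: Sat, 2053: Sun, 2054: Mon ✓, 2055: Tue
Mondays: 2048, 2054.

2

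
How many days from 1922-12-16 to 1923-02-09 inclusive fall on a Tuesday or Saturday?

1922-12-16 is a Saturday.
From 1922-12-16 to 1923-02-09 is 56 days inclusive.
56 = 7 × 8, so the span is exactly 8 full weeks.
Each full week contributes 2 days from the set (Tue, Sat): 8 × 2 = 16.

16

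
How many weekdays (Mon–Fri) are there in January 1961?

1961-01-01 is a Sunday.
That's 31 days from start to end, counting both.
31 = 7 × 4 + 3, so there are 4 full weeks plus 3 extra days.
Each full week contributes 5 weekdays (Mon–Fri): 4 × 5 = 20.
The 3 extra days are Sun, Mon, Tue — 2 of them qualify.
Total: 20 + 2 = 22.

22 weekdays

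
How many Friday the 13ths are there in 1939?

2

The 13th falls on a Friday when the month's 13th has weekday Fri.
Jan 13 is Fri ✓; Feb 13 is Mon; Mar 13 is Mon; Apr 13 is Thu; May 13 is Sat; Jun 13 is Tue; Jul 13 is Thu; Aug 13 is Sun; Sep 13 is Wed; Oct 13 is Fri ✓; Nov 13 is Mon; Dec 13 is Wed.
Friday the 13ths: Jan, Oct.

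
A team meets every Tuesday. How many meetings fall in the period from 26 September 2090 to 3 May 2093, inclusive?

136

26 September 2090 is a Tuesday.
That's 951 days from start to end, counting both.
951 = 7 × 135 + 6, so there are 135 full weeks plus 6 extra days.
Each full week contributes one Tuesday: 135 so far.
The 6 extra days are Tue, Wed, Thu, Fri, Sat, Sun — 1 of them qualifies.
Total: 135 + 1 = 136.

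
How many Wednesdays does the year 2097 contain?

52

January 1, 2097 is a Tuesday.
The range spans 365 days (inclusive of both endpoints).
365 = 7 × 52 + 1, so there are 52 full weeks plus 1 extra day.
Each full week contributes one Wednesday: 52 so far.
The 1 extra day is Tue — none qualify.
Total: 52 + 0 = 52.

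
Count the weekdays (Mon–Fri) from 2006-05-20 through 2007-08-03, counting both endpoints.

2006-05-20 is a Saturday.
That's 441 days from start to end, counting both.
441 = 7 × 63, so the span is exactly 63 full weeks.
Each full week contributes 5 weekdays (Mon–Fri): 63 × 5 = 315.

315 weekdays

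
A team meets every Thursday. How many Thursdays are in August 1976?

Aug 1, 1976 is a Sunday.
The range spans 31 days (inclusive of both endpoints).
31 = 7 × 4 + 3, so there are 4 full weeks plus 3 extra days.
Each full week contributes one Thursday: 4 so far.
The 3 extra days are Sunday, Monday, Tuesday — none qualify.
Total: 4 + 0 = 4.

4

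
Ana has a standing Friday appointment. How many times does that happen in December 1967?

1 December 1967 is a Friday.
That's 31 days from start to end, counting both.
31 = 7 × 4 + 3, so there are 4 full weeks plus 3 extra days.
Each full week contributes one Friday: 4 so far.
The 3 extra days are Friday, Saturday, Sunday — 1 of them qualifies.
Total: 4 + 1 = 5.

5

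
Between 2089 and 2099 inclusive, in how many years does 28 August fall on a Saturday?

1

Day of week of August 28 in each year:
2089: Sun, 2090: Mon, 2091: Tue, 2092: Thu, 2093: Fri, 2094: Sat ✓, 2095: Sun, 2096: Tue, 2097: Wed, 2098: Thu, 2099: Fri
Saturdays: 2094.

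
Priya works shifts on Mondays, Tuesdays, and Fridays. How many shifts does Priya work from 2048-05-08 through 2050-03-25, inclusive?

295

2048-05-08 is a Friday.
The range spans 687 days (inclusive of both endpoints).
687 = 7 × 98 + 1, so there are 98 full weeks plus 1 extra day.
Each full week contributes 3 days from the set (Mon, Tue, Fri): 98 × 3 = 294.
The 1 extra day is Fri — 1 of them qualifies.
Total: 294 + 1 = 295.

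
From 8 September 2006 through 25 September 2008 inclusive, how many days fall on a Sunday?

107 Sundays

8 September 2006 is a Friday.
From 8 September 2006 to 25 September 2008 is 749 days inclusive.
749 = 7 × 107, so the span is exactly 107 full weeks.
Each full week contributes one Sunday: 107 so far.
Total: 107.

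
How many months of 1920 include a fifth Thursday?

5

A month has five Thursdays exactly when Thursday falls within its first (length − 28) days.
Jan: 31 days, starts Thu → 5 of Thu, Fri, Sat ✓
Feb: 29 days, starts Sun → 5 of Sun
Mar: 31 days, starts Mon → 5 of Mon, Tue, Wed
Apr: 30 days, starts Thu → 5 of Thu, Fri ✓
May: 31 days, starts Sat → 5 of Sat, Sun, Mon
Jun: 30 days, starts Tue → 5 of Tue, Wed
Jul: 31 days, starts Thu → 5 of Thu, Fri, Sat ✓
Aug: 31 days, starts Sun → 5 of Sun, Mon, Tue
Sep: 30 days, starts Wed → 5 of Wed, Thu ✓
Oct: 31 days, starts Fri → 5 of Fri, Sat, Sun
Nov: 30 days, starts Mon → 5 of Mon, Tue
Dec: 31 days, starts Wed → 5 of Wed, Thu, Fri ✓
Months with five Thursdays: Jan, Apr, Jul, Sep, Dec.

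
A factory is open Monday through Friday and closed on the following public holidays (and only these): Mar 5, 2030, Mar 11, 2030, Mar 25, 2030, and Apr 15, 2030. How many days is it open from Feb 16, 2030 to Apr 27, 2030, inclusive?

Feb 16, 2030 is a Saturday.
That's 71 days from start to end, counting both.
71 = 7 × 10 + 1, so there are 10 full weeks plus 1 extra day.
Each full week contributes 5 weekdays (Mon–Fri): 10 × 5 = 50.
The 1 extra day is Sat — none qualify.
Total: 50 + 0 = 50.
Holidays: Mar 5, 2030 (Tue); Mar 11, 2030 (Mon); Mar 25, 2030 (Mon); Apr 15, 2030 (Mon).
All 4 holidays fall on weekdays, so subtract 4.
Business days: 50 − 4 = 46.

46 business days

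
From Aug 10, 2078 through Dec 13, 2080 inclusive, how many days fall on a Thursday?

Aug 10, 2078 is a Wednesday.
From Aug 10, 2078 to Dec 13, 2080 is 857 days inclusive.
857 = 7 × 122 + 3, so there are 122 full weeks plus 3 extra days.
Each full week contributes one Thursday: 122 so far.
The 3 extra days are Wednesday, Thursday, Friday — 1 of them qualifies.
Total: 122 + 1 = 123.

123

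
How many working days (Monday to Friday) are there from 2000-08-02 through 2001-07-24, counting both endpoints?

255

2000-08-02 is a Wednesday.
That's 357 days from start to end, counting both.
357 = 7 × 51, so the span is exactly 51 full weeks.
Each full week contributes 5 weekdays (Mon–Fri): 51 × 5 = 255.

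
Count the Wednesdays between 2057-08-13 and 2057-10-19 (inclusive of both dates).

10 Wednesdays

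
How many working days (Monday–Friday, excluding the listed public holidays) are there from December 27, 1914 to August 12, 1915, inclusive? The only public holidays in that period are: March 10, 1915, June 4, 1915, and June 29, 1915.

161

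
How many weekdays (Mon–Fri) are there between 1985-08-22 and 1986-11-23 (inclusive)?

327

1985-08-22 is a Thursday.
The range spans 459 days (inclusive of both endpoints).
459 = 7 × 65 + 4, so there are 65 full weeks plus 4 extra days.
Each full week contributes 5 weekdays (Mon–Fri): 65 × 5 = 325.
The 4 extra days are Thursday, Friday, Saturday, Sunday — 2 of them qualify.
Total: 325 + 2 = 327.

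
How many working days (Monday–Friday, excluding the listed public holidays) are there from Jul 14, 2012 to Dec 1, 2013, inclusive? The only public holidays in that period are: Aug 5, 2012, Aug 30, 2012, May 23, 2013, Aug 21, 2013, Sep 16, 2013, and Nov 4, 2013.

Jul 14, 2012 is a Saturday.
That's 506 days from start to end, counting both.
506 = 7 × 72 + 2, so there are 72 full weeks plus 2 extra days.
Each full week contributes 5 weekdays (Mon–Fri): 72 × 5 = 360.
The 2 extra days are Sat, Sun — none qualify.
Total: 360 + 0 = 360.
Holidays: Aug 5, 2012 (Sun); Aug 30, 2012 (Thu); May 23, 2013 (Thu); Aug 21, 2013 (Wed); Sep 16, 2013 (Mon); Nov 4, 2013 (Mon).
5 of the 6 holidays fall on weekdays; the rest are weekends and were already excluded.
Business days: 360 − 5 = 355.

355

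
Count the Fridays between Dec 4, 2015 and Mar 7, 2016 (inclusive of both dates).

14 Fridays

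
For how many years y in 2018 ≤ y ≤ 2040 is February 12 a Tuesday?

3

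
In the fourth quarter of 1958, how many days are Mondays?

October 1, 1958 is a Wednesday.
From October 1, 1958 to December 31, 1958 is 92 days inclusive.
92 = 7 × 13 + 1, so there are 13 full weeks plus 1 extra day.
Each full week contributes one Monday: 13 so far.
The 1 extra day is Wed — none qualify.
Total: 13 + 0 = 13.

13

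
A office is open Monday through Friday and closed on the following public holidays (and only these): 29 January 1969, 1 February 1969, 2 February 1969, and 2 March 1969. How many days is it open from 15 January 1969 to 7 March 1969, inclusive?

37 working days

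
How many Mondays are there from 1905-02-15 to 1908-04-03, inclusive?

1905-02-15 is a Wednesday.
That's 1144 days from start to end, counting both.
1144 = 7 × 163 + 3, so there are 163 full weeks plus 3 extra days.
Each full week contributes one Monday: 163 so far.
The 3 extra days are Wednesday, Thursday, Friday — none qualify.
Total: 163 + 0 = 163.

163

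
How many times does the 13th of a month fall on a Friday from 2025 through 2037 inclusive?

22

Friday-the-13ths by year:
2025: Jun
2026: Feb, Mar, Nov
2027: Aug
2028: Oct
2029: Apr, Jul
2030: Sep, Dec
2031: Jun
2032: Feb, Aug
2033: May
2034: Jan, Oct
2035: Apr, Jul
2036: Jun
2037: Feb, Mar, Nov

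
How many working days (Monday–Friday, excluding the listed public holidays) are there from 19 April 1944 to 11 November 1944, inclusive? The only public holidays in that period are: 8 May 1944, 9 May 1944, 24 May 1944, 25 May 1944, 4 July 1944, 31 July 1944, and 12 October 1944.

141 working days

19 April 1944 is a Wednesday.
That's 207 days from start to end, counting both.
207 = 7 × 29 + 4, so there are 29 full weeks plus 4 extra days.
Each full week contributes 5 weekdays (Mon–Fri): 29 × 5 = 145.
The 4 extra days are Wednesday, Thursday, Friday, Saturday — 3 of them qualify.
Total: 145 + 3 = 148.
Holidays: 8 May 1944 (Mon); 9 May 1944 (Tue); 24 May 1944 (Wed); 25 May 1944 (Thu); 4 July 1944 (Tue); 31 July 1944 (Mon); 12 October 1944 (Thu).
All 7 holidays fall on weekdays, so subtract 7.
Business days: 148 − 7 = 141.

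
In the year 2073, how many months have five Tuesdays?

A month has five Tuesdays exactly when Tuesday falls within its first (length − 28) days.
Jan: 31 days, starts Sun → 5 of Sun, Mon, Tue ✓
Feb: 28 days, starts Wed → 5 of (none)
Mar: 31 days, starts Wed → 5 of Wed, Thu, Fri
Apr: 30 days, starts Sat → 5 of Sat, Sun
May: 31 days, starts Mon → 5 of Mon, Tue, Wed ✓
Jun: 30 days, starts Thu → 5 of Thu, Fri
Jul: 31 days, starts Sat → 5 of Sat, Sun, Mon
Aug: 31 days, starts Tue → 5 of Tue, Wed, Thu ✓
Sep: 30 days, starts Fri → 5 of Fri, Sat
Oct: 31 days, starts Sun → 5 of Sun, Mon, Tue ✓
Nov: 30 days, starts Wed → 5 of Wed, Thu
Dec: 31 days, starts Fri → 5 of Fri, Sat, Sun
Months with five Tuesdays: Jan, May, Aug, Oct.

4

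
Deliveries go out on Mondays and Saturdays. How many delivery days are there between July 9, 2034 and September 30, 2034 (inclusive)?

24

July 9, 2034 is a Sunday.
That's 84 days from start to end, counting both.
84 = 7 × 12, so the span is exactly 12 full weeks.
Each full week contributes 2 days from the set (Mon, Sat): 12 × 2 = 24.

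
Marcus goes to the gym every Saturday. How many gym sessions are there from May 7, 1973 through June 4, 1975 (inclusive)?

108

May 7, 1973 is a Monday.
The range spans 759 days (inclusive of both endpoints).
759 = 7 × 108 + 3, so there are 108 full weeks plus 3 extra days.
Each full week contributes one Saturday: 108 so far.
The 3 extra days are Mon, Tue, Wed — none qualify.
Total: 108 + 0 = 108.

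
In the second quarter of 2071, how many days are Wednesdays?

Apr 1, 2071 is a Wednesday.
The range spans 91 days (inclusive of both endpoints).
91 = 7 × 13, so the span is exactly 13 full weeks.
Each full week contributes one Wednesday: 13 so far.

13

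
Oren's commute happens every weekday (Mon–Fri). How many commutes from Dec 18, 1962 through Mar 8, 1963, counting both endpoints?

59 weekdays

Dec 18, 1962 is a Tuesday.
That's 81 days from start to end, counting both.
81 = 7 × 11 + 4, so there are 11 full weeks plus 4 extra days.
Each full week contributes 5 weekdays (Mon–Fri): 11 × 5 = 55.
The 4 extra days are Tue, Wed, Thu, Fri — 4 of them qualify.
Total: 55 + 4 = 59.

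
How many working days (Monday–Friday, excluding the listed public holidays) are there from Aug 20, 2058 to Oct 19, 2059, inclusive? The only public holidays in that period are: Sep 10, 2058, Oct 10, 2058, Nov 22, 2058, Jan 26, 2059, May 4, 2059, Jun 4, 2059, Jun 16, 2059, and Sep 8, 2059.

Aug 20, 2058 is a Tuesday.
From Aug 20, 2058 to Oct 19, 2059 is 426 days inclusive.
426 = 7 × 60 + 6, so there are 60 full weeks plus 6 extra days.
Each full week contributes 5 weekdays (Mon–Fri): 60 × 5 = 300.
The 6 extra days are Tue, Wed, Thu, Fri, Sat, Sun — 4 of them qualify.
Total: 300 + 4 = 304.
Holidays: Sep 10, 2058 (Tue); Oct 10, 2058 (Thu); Nov 22, 2058 (Fri); Jan 26, 2059 (Sun); May 4, 2059 (Sun); Jun 4, 2059 (Wed); Jun 16, 2059 (Mon); Sep 8, 2059 (Mon).
6 of the 8 holidays fall on weekdays; the rest are weekends and were already excluded.
Business days: 304 − 6 = 298.

298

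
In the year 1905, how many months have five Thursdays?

A month has five Thursdays exactly when Thursday falls within its first (length − 28) days.
Jan: 31 days, starts Sun → 5 of Sun, Mon, Tue
Feb: 28 days, starts Wed → 5 of (none)
Mar: 31 days, starts Wed → 5 of Wed, Thu, Fri ✓
Apr: 30 days, starts Sat → 5 of Sat, Sun
May: 31 days, starts Mon → 5 of Mon, Tue, Wed
Jun: 30 days, starts Thu → 5 of Thu, Fri ✓
Jul: 31 days, starts Sat → 5 of Sat, Sun, Mon
Aug: 31 days, starts Tue → 5 of Tue, Wed, Thu ✓
Sep: 30 days, starts Fri → 5 of Fri, Sat
Oct: 31 days, starts Sun → 5 of Sun, Mon, Tue
Nov: 30 days, starts Wed → 5 of Wed, Thu ✓
Dec: 31 days, starts Fri → 5 of Fri, Sat, Sun
Months with five Thursdays: Mar, Jun, Aug, Nov.

4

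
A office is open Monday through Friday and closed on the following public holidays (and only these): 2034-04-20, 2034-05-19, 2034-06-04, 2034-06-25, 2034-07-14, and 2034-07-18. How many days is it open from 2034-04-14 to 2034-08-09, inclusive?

80

2034-04-14 is a Friday.
That's 118 days from start to end, counting both.
118 = 7 × 16 + 6, so there are 16 full weeks plus 6 extra days.
Each full week contributes 5 weekdays (Mon–Fri): 16 × 5 = 80.
The 6 extra days are Friday, Saturday, Sunday, Monday, Tuesday, Wednesday — 4 of them qualify.
Total: 80 + 4 = 84.
Holidays: 2034-04-20 (Thu); 2034-05-19 (Fri); 2034-06-04 (Sun); 2034-06-25 (Sun); 2034-07-14 (Fri); 2034-07-18 (Tue).
4 of the 6 holidays fall on weekdays; the rest are weekends and were already excluded.
Business days: 84 − 4 = 80.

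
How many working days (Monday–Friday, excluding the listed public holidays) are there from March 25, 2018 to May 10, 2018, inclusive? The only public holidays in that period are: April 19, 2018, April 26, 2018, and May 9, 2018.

March 25, 2018 is a Sunday.
That's 47 days from start to end, counting both.
47 = 7 × 6 + 5, so there are 6 full weeks plus 5 extra days.
Each full week contributes 5 weekdays (Mon–Fri): 6 × 5 = 30.
The 5 extra days are Sunday, Monday, Tuesday, Wednesday, Thursday — 4 of them qualify.
Total: 30 + 4 = 34.
Holidays: April 19, 2018 (Thu); April 26, 2018 (Thu); May 9, 2018 (Wed).
All 3 holidays fall on weekdays, so subtract 3.
Business days: 34 − 3 = 31.

31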